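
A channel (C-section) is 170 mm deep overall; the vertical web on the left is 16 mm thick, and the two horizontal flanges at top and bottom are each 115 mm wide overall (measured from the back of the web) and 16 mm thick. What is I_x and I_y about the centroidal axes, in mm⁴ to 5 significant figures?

Split into non-overlapping primitives; take the origin at the lower-left of the bounding box.
Web: 16 × 170, A = 2 720 mm², y = 85 mm, Ī = 6 550 667 mm⁴.
Top flange (beyond web): 99 × 16, A = 1 584 mm², y = 162 mm, Ī = 33 792 mm⁴.
Bottom flange (beyond web): 99 × 16, A = 1 584 mm², y = 8 mm, Ī = 33 792 mm⁴.
By symmetry the centroid is at mid-height, ȳ = 85 mm.
Transfer each piece to the centroidal x-axis using Ī + A·d² with d = y − 85:
  web: d = 0 mm → contributes +6 550 667 mm⁴
  top flange (beyond web): d = 77 mm → contributes +9 425 328 mm⁴
  bottom flange (beyond web): d = -77 mm → contributes +9 425 328 mm⁴
Total I = 25 401 323 mm⁴.
For the y-axis: x̄ = 38.9375 mm.
Repeating about the centroidal y-axis gives I_y = 7 484 116 mm⁴.

I_x ≈ 2.5401 × 10⁷ mm⁴, I_y ≈ 7.4841 × 10⁶ mm⁴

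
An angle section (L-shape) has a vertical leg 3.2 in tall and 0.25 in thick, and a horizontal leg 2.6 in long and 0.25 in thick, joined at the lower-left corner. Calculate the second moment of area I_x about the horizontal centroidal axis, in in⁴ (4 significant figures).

Break the section into simple shapes (no overlaps), measuring from the bottom-left corner of the bounding box.
Vertical leg: 0.25 × 3.2, A = 0.8 in², y = 1.6 in, Ī = 0.682667 in⁴.
Horizontal leg (remainder): 2.35 × 0.25, A = 0.5875 in², y = 0.125 in, Ī = 0.0030599 in⁴.
Centroid: ȳ = ΣA·y / ΣA = 0.97545 in.
Transfer each piece to the horizontal centroidal axis using Ī + A·d² with d = y − 0.97545:
  vertical leg: d = 0.62455 in → contributes +0.994716 in⁴
  horizontal leg (remainder): d = -0.85045 in → contributes +0.427979 in⁴
Total I = 1.4227 in⁴.

I_x ≈ 1.423 in⁴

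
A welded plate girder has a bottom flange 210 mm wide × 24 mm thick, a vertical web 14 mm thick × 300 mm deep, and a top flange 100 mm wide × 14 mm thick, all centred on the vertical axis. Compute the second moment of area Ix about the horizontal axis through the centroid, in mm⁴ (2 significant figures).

Decompose the section into non-overlapping parts with the origin at the bottom-left of its bounding rectangle.
Bottom plate: 210 × 24, A = 5 040 mm², y = 12 mm, Ī = 241 920 mm⁴.
Web plate: 14 × 300, A = 4 200 mm², y = 174 mm, Ī = 31 500 000 mm⁴.
Top plate: 100 × 14, A = 1 400 mm², y = 331 mm, Ī = 22 867 mm⁴.
Centroid: ȳ = ΣA·y / ΣA = 117.9 mm.
Transfer each piece to the horizontal axis through the centroid using Ī + A·d² with d = y − 117.9:
  bottom plate: d = -105.9 mm → contributes +56 787 038 mm⁴
  web plate: d = 56.08 mm → contributes +44 708 363 mm⁴
  top plate: d = 213.1 mm → contributes +63 586 560 mm⁴
Total I = 165 081 960 mm⁴.

Ix ≈ 1.7 × 10⁸ mm⁴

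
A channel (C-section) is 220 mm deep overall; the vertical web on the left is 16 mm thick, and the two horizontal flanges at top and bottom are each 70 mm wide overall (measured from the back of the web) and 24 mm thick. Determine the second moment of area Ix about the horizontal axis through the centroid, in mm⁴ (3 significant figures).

Ix ≈ 3.92 × 10⁷ mm⁴

Decompose the section into non-overlapping parts with the origin at the bottom-left of its bounding rectangle.
Web: 16 × 220, A = 3 520 mm², y = 110 mm, Ī = 14 197 333 mm⁴.
Top flange (beyond web): 54 × 24, A = 1 296 mm², y = 208 mm, Ī = 62 208 mm⁴.
Bottom flange (beyond web): 54 × 24, A = 1 296 mm², y = 12 mm, Ī = 62 208 mm⁴.
By symmetry the centroid is at mid-height, ȳ = 110 mm.
Transfer each piece to the horizontal axis through the centroid using Ī + A·d² with d = y − 110:
  web: d = 0 mm → contributes +14 197 333 mm⁴
  top flange (beyond web): d = 98 mm → contributes +12 508 992 mm⁴
  bottom flange (beyond web): d = -98 mm → contributes +12 508 992 mm⁴
Total I = 39 215 317 mm⁴.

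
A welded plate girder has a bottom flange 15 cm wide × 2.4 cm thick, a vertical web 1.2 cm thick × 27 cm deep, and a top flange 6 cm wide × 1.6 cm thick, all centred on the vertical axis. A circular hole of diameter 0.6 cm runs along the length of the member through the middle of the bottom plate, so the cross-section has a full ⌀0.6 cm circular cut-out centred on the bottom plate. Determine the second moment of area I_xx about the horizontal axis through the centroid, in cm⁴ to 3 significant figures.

I_xx ≈ 9730 cm⁴

Treat the section as a set of non-overlapping primitives; coordinates are from the bounding-box lower-left.
Bottom plate: 15 × 2.4, A = 36 cm², y = 1.2 cm, Ī = 17.28 cm⁴.
Web plate: 1.2 × 27, A = 32.4 cm², y = 15.9 cm, Ī = 1968.3 cm⁴.
Top plate: 6 × 1.6, A = 9.6 cm², y = 30.2 cm, Ī = 2.048 cm⁴.
Hole (subtracted): ⌀0.6, A = 0.28274 cm², y = 1.2 cm, Ī = 0.0063617 cm⁴.
Centroid: ȳ = ΣA·y / ΣA = 10.911 cm.
Transfer each piece to the horizontal axis through the centroid using Ī + A·d² with d = y − 10.911:
  bottom plate: d = -9.7106 cm → contributes +3411.9 cm⁴
  web plate: d = 4.9894 cm → contributes +2774.9 cm⁴
  top plate: d = 19.289 cm → contributes +3 574 cm⁴
  hole: d = -9.7106 cm → contributes −26.668 cm⁴
Total I = 9734.2 cm⁴.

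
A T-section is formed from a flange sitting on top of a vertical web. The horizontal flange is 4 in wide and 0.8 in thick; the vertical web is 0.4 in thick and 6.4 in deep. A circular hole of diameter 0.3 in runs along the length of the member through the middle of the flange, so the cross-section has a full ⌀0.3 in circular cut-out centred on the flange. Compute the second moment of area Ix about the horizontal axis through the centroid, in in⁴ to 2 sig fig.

Decompose the section into non-overlapping parts with the origin at the bottom-left of its bounding rectangle.
Flange: 4 × 0.8, A = 3.2 in², y = 6.8 in, Ī = 0.1707 in⁴.
Web: 0.4 × 6.4, A = 2.56 in², y = 3.2 in, Ī = 8.738 in⁴.
Hole (subtracted): ⌀0.3, A = 0.07069 in², y = 6.8 in, Ī = 0.0003976 in⁴.
Centroid: ȳ = ΣA·y / ΣA = 5.18 in.
Transfer each piece to the horizontal axis through the centroid using Ī + A·d² with d = y − 5.18:
  flange: d = 1.62 in → contributes +8.567 in⁴
  web: d = -1.98 in → contributes +18.78 in⁴
  hole: d = 1.62 in → contributes −0.1859 in⁴
Total I = 27.16 in⁴.

Ix ≈ 27 in⁴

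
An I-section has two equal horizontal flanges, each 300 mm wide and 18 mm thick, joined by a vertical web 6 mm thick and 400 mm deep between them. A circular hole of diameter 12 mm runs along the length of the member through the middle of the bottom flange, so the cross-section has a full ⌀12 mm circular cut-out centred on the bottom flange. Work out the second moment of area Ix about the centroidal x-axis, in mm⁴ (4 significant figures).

Treat the section as a set of non-overlapping primitives; coordinates are from the bounding-box lower-left.
Bottom flange: 300 × 18, A = 5 400 mm², y = 9 mm, Ī = 145 800 mm⁴.
Web: 6 × 400, A = 2 400 mm², y = 218 mm, Ī = 32 000 000 mm⁴.
Top flange: 300 × 18, A = 5 400 mm², y = 427 mm, Ī = 145 800 mm⁴.
Hole (subtracted): ⌀12, A = 113.097 mm², y = 9 mm, Ī = 1017.88 mm⁴.
Centroid: ȳ = ΣA·y / ΣA = 219.806 mm.
Transfer each piece to the centroidal x-axis using Ī + A·d² with d = y − 219.806:
  bottom flange: d = -210.806 mm → contributes +240 117 733 mm⁴
  web: d = -1.80618 mm → contributes +32 007 830 mm⁴
  top flange: d = 207.194 mm → contributes +231 963 900 mm⁴
  hole: d = -210.806 mm → contributes −5 026 978 mm⁴
Total I = 499 062 484 mm⁴.

Ix ≈ 4.991 × 10⁸ mm⁴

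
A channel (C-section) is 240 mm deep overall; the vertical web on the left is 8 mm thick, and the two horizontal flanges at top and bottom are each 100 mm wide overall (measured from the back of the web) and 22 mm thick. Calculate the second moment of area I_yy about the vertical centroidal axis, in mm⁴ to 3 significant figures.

I_yy ≈ 6.12 × 10⁶ mm⁴

Decompose the section into non-overlapping parts with the origin at the bottom-left of its bounding rectangle.
Web: 8 × 240, A = 1 920 mm², x = 4 mm, Ī = 10 240 mm⁴.
Top flange (beyond web): 92 × 22, A = 2 024 mm², x = 54 mm, Ī = 1 427 595 mm⁴.
Bottom flange (beyond web): 92 × 22, A = 2 024 mm², x = 54 mm, Ī = 1 427 595 mm⁴.
Centroid: x̄ = ΣA·x / ΣA = 37.914 mm.
Transfer each piece to the vertical centroidal axis using Ī + A·d² with d = x − 37.914:
  web: d = -33.914 mm → contributes +2 218 573 mm⁴
  top flange (beyond web): d = 16.086 mm → contributes +1 951 310 mm⁴
  bottom flange (beyond web): d = 16.086 mm → contributes +1 951 310 mm⁴
Total I = 6 121 193 mm⁴.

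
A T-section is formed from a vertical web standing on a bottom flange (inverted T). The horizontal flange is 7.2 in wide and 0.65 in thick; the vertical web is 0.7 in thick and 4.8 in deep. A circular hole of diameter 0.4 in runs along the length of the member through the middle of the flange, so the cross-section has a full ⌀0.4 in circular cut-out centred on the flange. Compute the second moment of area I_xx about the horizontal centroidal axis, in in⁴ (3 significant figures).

I_xx ≈ 21.0 in⁴

Treat the section as a set of non-overlapping primitives; coordinates are from the bounding-box lower-left.
Flange: 7.2 × 0.65, A = 4.68 in², y = 0.325 in, Ī = 0.16478 in⁴.
Web: 0.7 × 4.8, A = 3.36 in², y = 3.05 in, Ī = 6.4512 in⁴.
Hole (subtracted): ⌀0.4, A = 0.12566 in², y = 0.325 in, Ī = 0.0012566 in⁴.
Centroid: ȳ = ΣA·y / ΣA = 1.4819 in.
Transfer each piece to the horizontal centroidal axis using Ī + A·d² with d = y − 1.4819:
  flange: d = -1.1569 in → contributes +6.4284 in⁴
  web: d = 1.5681 in → contributes +14.713 in⁴
  hole: d = -1.1569 in → contributes −0.16944 in⁴
Total I = 20.972 in⁴.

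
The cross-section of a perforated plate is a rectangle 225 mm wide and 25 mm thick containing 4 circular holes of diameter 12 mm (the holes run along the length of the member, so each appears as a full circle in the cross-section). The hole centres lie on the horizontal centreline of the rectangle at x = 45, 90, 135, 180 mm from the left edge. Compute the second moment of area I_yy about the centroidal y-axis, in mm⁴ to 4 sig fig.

I_yy ≈ 2.258 × 10⁷ mm⁴

Decompose the section into non-overlapping parts with the origin at the bottom-left of its bounding rectangle.
Plate: 225 × 25, A = 5 625 mm², x = 112.5 mm, Ī = 23 730 469 mm⁴.
Hole 1 (subtracted): ⌀12, A = 113.097 mm², x = 45 mm, Ī = 1017.88 mm⁴.
Hole 2 (subtracted): ⌀12, A = 113.097 mm², x = 90 mm, Ī = 1017.88 mm⁴.
Hole 3 (subtracted): ⌀12, A = 113.097 mm², x = 135 mm, Ī = 1017.88 mm⁴.
Hole 4 (subtracted): ⌀12, A = 113.097 mm², x = 180 mm, Ī = 1017.88 mm⁴.
By symmetry the centroid is at mid-width, x̄ = 112.5 mm.
Transfer each piece to the centroidal y-axis using Ī + A·d² with d = x − 112.5:
  plate: d = 0 mm → contributes +23 730 469 mm⁴
  hole 1: d = -67.5 mm → contributes −516 318 mm⁴
  hole 2: d = -22.5 mm → contributes −58273.4 mm⁴
  hole 3: d = 22.5 mm → contributes −58273.4 mm⁴
  hole 4: d = 67.5 mm → contributes −516 318 mm⁴
Total I = 22 581 287 mm⁴.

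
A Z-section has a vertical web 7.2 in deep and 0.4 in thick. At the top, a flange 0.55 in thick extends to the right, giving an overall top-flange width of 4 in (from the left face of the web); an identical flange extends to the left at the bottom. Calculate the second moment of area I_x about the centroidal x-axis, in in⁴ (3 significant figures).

Treat the section as a set of non-overlapping primitives; coordinates are from the bounding-box lower-left.
Web: 0.4 × 7.2, A = 2.88 in², y = 3.6 in, Ī = 12.442 in⁴.
Top flange (beyond web): 3.6 × 0.55, A = 1.98 in², y = 6.925 in, Ī = 0.049913 in⁴.
Bottom flange (beyond web): 3.6 × 0.55, A = 1.98 in², y = 0.275 in, Ī = 0.049913 in⁴.
Centroid: ȳ = ΣA·y / ΣA = 3.6 in.
Transfer each piece to the centroidal x-axis using Ī + A·d² with d = y − 3.6:
  web: d = 0 in → contributes +12.442 in⁴
  top flange (beyond web): d = 3.325 in → contributes +21.94 in⁴
  bottom flange (beyond web): d = -3.325 in → contributes +21.94 in⁴
Total I = 56.322 in⁴.

I_x ≈ 56.3 in⁴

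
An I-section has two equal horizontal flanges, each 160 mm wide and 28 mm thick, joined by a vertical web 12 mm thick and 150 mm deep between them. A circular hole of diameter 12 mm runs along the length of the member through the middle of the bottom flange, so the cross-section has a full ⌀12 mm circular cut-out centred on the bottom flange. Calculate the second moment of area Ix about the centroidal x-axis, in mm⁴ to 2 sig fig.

Ix ≈ 7.4 × 10⁷ mm⁴

Split into non-overlapping primitives; take the origin at the lower-left of the bounding box.
Bottom flange: 160 × 28, A = 4 480 mm², y = 14 mm, Ī = 292 693 mm⁴.
Web: 12 × 150, A = 1 800 mm², y = 103 mm, Ī = 3 375 000 mm⁴.
Top flange: 160 × 28, A = 4 480 mm², y = 192 mm, Ī = 292 693 mm⁴.
Hole (subtracted): ⌀12, A = 113.1 mm², y = 14 mm, Ī = 1 018 mm⁴.
Centroid: ȳ = ΣA·y / ΣA = 103.9 mm.
Transfer each piece to the centroidal x-axis using Ī + A·d² with d = y − 103.9:
  bottom flange: d = -89.95 mm → contributes +36 536 683 mm⁴
  web: d = -0.9454 mm → contributes +3 376 609 mm⁴
  top flange: d = 88.05 mm → contributes +35 028 872 mm⁴
  hole: d = -89.95 mm → contributes −915 995 mm⁴
Total I = 74 026 169 mm⁴.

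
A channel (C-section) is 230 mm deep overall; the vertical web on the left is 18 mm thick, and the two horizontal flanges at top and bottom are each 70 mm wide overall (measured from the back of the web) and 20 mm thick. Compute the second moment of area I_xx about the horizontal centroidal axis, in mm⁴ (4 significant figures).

Break the section into simple shapes (no overlaps), measuring from the bottom-left corner of the bounding box.
Web: 18 × 230, A = 4 140 mm², y = 115 mm, Ī = 18 250 500 mm⁴.
Top flange (beyond web): 52 × 20, A = 1 040 mm², y = 220 mm, Ī = 34666.7 mm⁴.
Bottom flange (beyond web): 52 × 20, A = 1 040 mm², y = 10 mm, Ī = 34666.7 mm⁴.
By symmetry the centroid is at mid-height, ȳ = 115 mm.
Transfer each piece to the horizontal centroidal axis using Ī + A·d² with d = y − 115:
  web: d = 0 mm → contributes +18 250 500 mm⁴
  top flange (beyond web): d = 105 mm → contributes +11 500 667 mm⁴
  bottom flange (beyond web): d = -105 mm → contributes +11 500 667 mm⁴
Total I = 41 251 833 mm⁴.

I_xx ≈ 4.125 × 10⁷ mm⁴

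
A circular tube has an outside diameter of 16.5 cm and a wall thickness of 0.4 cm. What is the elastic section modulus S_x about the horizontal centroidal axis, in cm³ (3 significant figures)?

Break the section into simple shapes (no overlaps), measuring from the bottom-left corner of the bounding box.
Outer circle: ⌀16.5, A = 213.82 cm², y = 8.25 cm, Ī = 3638.4 cm⁴.
Bore (subtracted): ⌀15.7, A = 193.59 cm², y = 8.25 cm, Ī = 2982.4 cm⁴.
By symmetry the centroid is at mid-height, ȳ = 8.25 cm.
All pieces are centred on the horizontal centroidal axis, so I = ΣĪ (holes subtracted) = 655.94 cm⁴.
Extreme fibre distance c = 8.25 cm; S = I/c = 79.508 cm³.

S_x ≈ 79.5 cm³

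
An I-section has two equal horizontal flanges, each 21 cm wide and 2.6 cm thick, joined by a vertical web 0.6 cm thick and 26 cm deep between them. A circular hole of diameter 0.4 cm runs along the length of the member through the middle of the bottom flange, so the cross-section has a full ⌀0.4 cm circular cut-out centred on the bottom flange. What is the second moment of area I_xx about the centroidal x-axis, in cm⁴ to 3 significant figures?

I_xx ≈ 2.32 × 10⁴ cm⁴

Decompose the section into non-overlapping parts with the origin at the bottom-left of its bounding rectangle.
Bottom flange: 21 × 2.6, A = 54.6 cm², y = 1.3 cm, Ī = 30.758 cm⁴.
Web: 0.6 × 26, A = 15.6 cm², y = 15.6 cm, Ī = 878.8 cm⁴.
Top flange: 21 × 2.6, A = 54.6 cm², y = 29.9 cm, Ī = 30.758 cm⁴.
Hole (subtracted): ⌀0.4, A = 0.12566 cm², y = 1.3 cm, Ī = 0.0012566 cm⁴.
Centroid: ȳ = ΣA·y / ΣA = 15.614 cm.
Transfer each piece to the centroidal x-axis using Ī + A·d² with d = y − 15.614:
  bottom flange: d = -14.314 cm → contributes +11 218 cm⁴
  web: d = -0.014413 cm → contributes +878.8 cm⁴
  top flange: d = 14.286 cm → contributes +11 173 cm⁴
  hole: d = -14.314 cm → contributes −25.75 cm⁴
Total I = 23 245 cm⁴.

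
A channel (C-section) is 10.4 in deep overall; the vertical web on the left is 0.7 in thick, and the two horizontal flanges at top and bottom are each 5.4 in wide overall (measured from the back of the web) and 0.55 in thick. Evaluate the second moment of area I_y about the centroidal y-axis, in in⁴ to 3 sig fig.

I_y ≈ 31.9 in⁴

Treat the section as a set of non-overlapping primitives; coordinates are from the bounding-box lower-left.
Web: 0.7 × 10.4, A = 7.28 in², x = 0.35 in, Ī = 0.29727 in⁴.
Top flange (beyond web): 4.7 × 0.55, A = 2.585 in², x = 3.05 in, Ī = 4.7586 in⁴.
Bottom flange (beyond web): 4.7 × 0.55, A = 2.585 in², x = 3.05 in, Ī = 4.7586 in⁴.
Centroid: x̄ = ΣA·x / ΣA = 1.4712 in.
Transfer each piece to the centroidal y-axis using Ī + A·d² with d = x − 1.4712:
  web: d = -1.1212 in → contributes +9.449 in⁴
  top flange (beyond web): d = 1.5788 in → contributes +11.202 in⁴
  bottom flange (beyond web): d = 1.5788 in → contributes +11.202 in⁴
Total I = 31.853 in⁴.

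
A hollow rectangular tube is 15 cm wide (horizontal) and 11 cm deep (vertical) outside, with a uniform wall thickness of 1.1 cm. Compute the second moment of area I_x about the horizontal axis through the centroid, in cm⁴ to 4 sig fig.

I_x ≈ 936.8 cm⁴

Split into non-overlapping primitives; take the origin at the lower-left of the bounding box.
Outer rectangle: 15 × 11, A = 165 cm², y = 5.5 cm, Ī = 1663.75 cm⁴.
Inner void (subtracted): 12.8 × 8.8, A = 112.64 cm², y = 5.5 cm, Ī = 726.903 cm⁴.
By symmetry the centroid is at mid-height, ȳ = 5.5 cm.
All pieces are centred on the horizontal axis through the centroid, so I = ΣĪ (holes subtracted) = 936.847 cm⁴.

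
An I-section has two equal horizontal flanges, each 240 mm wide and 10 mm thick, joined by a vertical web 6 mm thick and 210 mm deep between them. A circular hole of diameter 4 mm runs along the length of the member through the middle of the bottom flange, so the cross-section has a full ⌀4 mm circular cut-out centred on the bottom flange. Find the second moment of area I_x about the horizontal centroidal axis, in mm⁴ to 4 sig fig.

Decompose the section into non-overlapping parts with the origin at the bottom-left of its bounding rectangle.
Bottom flange: 240 × 10, A = 2 400 mm², y = 5 mm, Ī = 20 000 mm⁴.
Web: 6 × 210, A = 1 260 mm², y = 115 mm, Ī = 4 630 500 mm⁴.
Top flange: 240 × 10, A = 2 400 mm², y = 225 mm, Ī = 20 000 mm⁴.
Hole (subtracted): ⌀4, A = 12.5664 mm², y = 5 mm, Ī = 12.5664 mm⁴.
Centroid: ȳ = ΣA·y / ΣA = 115.229 mm.
Transfer each piece to the horizontal centroidal axis using Ī + A·d² with d = y − 115.229:
  bottom flange: d = -110.229 mm → contributes +29 180 814 mm⁴
  web: d = -0.228576 mm → contributes +4 630 566 mm⁴
  top flange: d = 109.771 mm → contributes +28 939 437 mm⁴
  hole: d = -110.229 mm → contributes −152 698 mm⁴
Total I = 62 598 118 mm⁴.

I_x ≈ 6.260 × 10⁷ mm⁴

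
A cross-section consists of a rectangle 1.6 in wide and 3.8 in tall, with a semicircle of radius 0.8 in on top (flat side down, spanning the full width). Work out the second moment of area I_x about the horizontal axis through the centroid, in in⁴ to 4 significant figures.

Treat the section as a set of non-overlapping primitives; coordinates are from the bounding-box lower-left.
Rectangular body: 1.6 × 3.8, A = 6.08 in², y = 1.9 in, Ī = 7.31627 in⁴.
Semicircular cap: semicircle r = 0.8, A = 1.00531 in², y = 4.13953 in, Ī = 0.0449565 in⁴.
Centroid: ȳ = ΣA·y / ΣA = 2.21776 in.
Transfer each piece to the horizontal axis through the centroid using Ī + A·d² with d = y − 2.21776:
  rectangular body: d = -0.317759 in → contributes +7.93017 in⁴
  semicircular cap: d = 1.92177 in → contributes +3.75777 in⁴
Total I = 11.6879 in⁴.

I_x ≈ 11.69 in⁴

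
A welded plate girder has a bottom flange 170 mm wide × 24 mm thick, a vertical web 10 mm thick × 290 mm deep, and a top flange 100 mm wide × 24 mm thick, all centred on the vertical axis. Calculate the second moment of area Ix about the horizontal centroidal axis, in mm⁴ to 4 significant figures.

Decompose the section into non-overlapping parts with the origin at the bottom-left of its bounding rectangle.
Bottom plate: 170 × 24, A = 4 080 mm², y = 12 mm, Ī = 195 840 mm⁴.
Web plate: 10 × 290, A = 2 900 mm², y = 169 mm, Ī = 20 324 167 mm⁴.
Top plate: 100 × 24, A = 2 400 mm², y = 326 mm, Ī = 115 200 mm⁴.
Centroid: ȳ = ΣA·y / ΣA = 140.881 mm.
Transfer each piece to the horizontal centroidal axis using Ī + A·d² with d = y − 140.881:
  bottom plate: d = -128.881 mm → contributes +67 965 490 mm⁴
  web plate: d = 28.1194 mm → contributes +22 617 199 mm⁴
  top plate: d = 185.119 mm → contributes +82 361 264 mm⁴
Total I = 172 943 953 mm⁴.

Ix ≈ 1.729 × 10⁸ mm⁴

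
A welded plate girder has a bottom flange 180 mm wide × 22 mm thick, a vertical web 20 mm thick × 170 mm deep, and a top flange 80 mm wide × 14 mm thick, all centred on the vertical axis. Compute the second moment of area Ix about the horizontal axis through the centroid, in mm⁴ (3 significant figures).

Split into non-overlapping primitives; take the origin at the lower-left of the bounding box.
Bottom plate: 180 × 22, A = 3 960 mm², y = 11 mm, Ī = 159 720 mm⁴.
Web plate: 20 × 170, A = 3 400 mm², y = 107 mm, Ī = 8 188 333 mm⁴.
Top plate: 80 × 14, A = 1 120 mm², y = 199 mm, Ī = 18 293 mm⁴.
Centroid: ȳ = ΣA·y / ΣA = 74.321 mm.
Transfer each piece to the horizontal axis through the centroid using Ī + A·d² with d = y − 74.321:
  bottom plate: d = -63.321 mm → contributes +16 037 411 mm⁴
  web plate: d = 32.679 mm → contributes +11 819 306 mm⁴
  top plate: d = 124.68 mm → contributes +17 428 597 mm⁴
Total I = 45 285 314 mm⁴.

Ix ≈ 4.53 × 10⁷ mm⁴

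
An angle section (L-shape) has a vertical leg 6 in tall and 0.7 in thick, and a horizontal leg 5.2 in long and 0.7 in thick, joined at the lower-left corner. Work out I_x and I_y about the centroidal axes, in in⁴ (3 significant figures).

I_x ≈ 25.4 in⁴, I_y ≈ 17.7 in⁴

Decompose the section into non-overlapping parts with the origin at the bottom-left of its bounding rectangle.
Vertical leg: 0.7 × 6, A = 4.2 in², y = 3 in, Ī = 12.6 in⁴.
Horizontal leg (remainder): 4.5 × 0.7, A = 3.15 in², y = 0.35 in, Ī = 0.12863 in⁴.
Centroid: ȳ = ΣA·y / ΣA = 1.8643 in.
Transfer each piece to the centroidal x-axis using Ī + A·d² with d = y − 1.8643:
  vertical leg: d = 1.1357 in → contributes +18.017 in⁴
  horizontal leg (remainder): d = -1.5143 in → contributes +7.3518 in⁴
Total I = 25.369 in⁴.
For the y-axis: x̄ = 1.4643 in.
Repeating about the centroidal y-axis gives I_y = 17.655 in⁴.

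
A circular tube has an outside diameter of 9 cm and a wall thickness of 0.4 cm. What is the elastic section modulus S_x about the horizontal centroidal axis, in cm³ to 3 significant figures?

S_x ≈ 22.3 cm³

Decompose the section into non-overlapping parts with the origin at the bottom-left of its bounding rectangle.
Outer circle: ⌀9, A = 63.617 cm², y = 4.5 cm, Ī = 322.06 cm⁴.
Bore (subtracted): ⌀8.2, A = 52.81 cm², y = 4.5 cm, Ī = 221.93 cm⁴.
By symmetry the centroid is at mid-height, ȳ = 4.5 cm.
All pieces are centred on the horizontal centroidal axis, so I = ΣĪ (holes subtracted) = 100.13 cm⁴.
Extreme fibre distance c = 4.5 cm; S = I/c = 22.251 cm³.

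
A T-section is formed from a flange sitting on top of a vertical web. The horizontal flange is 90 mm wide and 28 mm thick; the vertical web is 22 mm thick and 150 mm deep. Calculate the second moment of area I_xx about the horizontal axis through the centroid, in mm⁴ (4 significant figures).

Split into non-overlapping primitives; take the origin at the lower-left of the bounding box.
Flange: 90 × 28, A = 2 520 mm², y = 164 mm, Ī = 164 640 mm⁴.
Web: 22 × 150, A = 3 300 mm², y = 75 mm, Ī = 6 187 500 mm⁴.
Centroid: ȳ = ΣA·y / ΣA = 113.536 mm.
Transfer each piece to the horizontal axis through the centroid using Ī + A·d² with d = y − 113.536:
  flange: d = 50.4639 mm → contributes +6 582 090 mm⁴
  web: d = -38.5361 mm → contributes +11 088 098 mm⁴
Total I = 17 670 187 mm⁴.

I_xx ≈ 1.767 × 10⁷ mm⁴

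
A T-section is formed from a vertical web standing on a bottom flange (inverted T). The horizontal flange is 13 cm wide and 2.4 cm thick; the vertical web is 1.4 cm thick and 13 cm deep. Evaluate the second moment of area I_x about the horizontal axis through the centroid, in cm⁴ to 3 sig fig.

Split into non-overlapping primitives; take the origin at the lower-left of the bounding box.
Flange: 13 × 2.4, A = 31.2 cm², y = 1.2 cm, Ī = 14.976 cm⁴.
Web: 1.4 × 13, A = 18.2 cm², y = 8.9 cm, Ī = 256.32 cm⁴.
Centroid: ȳ = ΣA·y / ΣA = 4.0368 cm.
Transfer each piece to the horizontal axis through the centroid using Ī + A·d² with d = y − 4.0368:
  flange: d = -2.8368 cm → contributes +266.06 cm⁴
  web: d = 4.8632 cm → contributes +686.75 cm⁴
Total I = 952.82 cm⁴.

I_x ≈ 953 cm⁴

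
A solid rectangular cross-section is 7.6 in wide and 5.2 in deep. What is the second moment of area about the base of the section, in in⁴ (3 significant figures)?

I_base ≈ 356 in⁴

The section: 7.6 × 5.2, A = 39.52 in², y = 2.6 in, Ī = 89.052 in⁴.
Transfer it to a horizontal axis along the bottom face using Ī + A·d² with d = y − 0:
  the section: d = 2.6 in → contributes +356.21 in⁴
Total I = 356.21 in⁴.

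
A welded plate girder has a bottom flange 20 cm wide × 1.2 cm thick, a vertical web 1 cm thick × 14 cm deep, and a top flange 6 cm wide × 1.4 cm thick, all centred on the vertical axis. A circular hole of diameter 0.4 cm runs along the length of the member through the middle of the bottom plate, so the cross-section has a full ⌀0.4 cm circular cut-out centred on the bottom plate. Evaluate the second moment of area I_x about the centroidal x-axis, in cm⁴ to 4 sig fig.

I_x ≈ 1815 cm⁴

Split into non-overlapping primitives; take the origin at the lower-left of the bounding box.
Bottom plate: 20 × 1.2, A = 24 cm², y = 0.6 cm, Ī = 2.88 cm⁴.
Web plate: 1 × 14, A = 14 cm², y = 8.2 cm, Ī = 228.667 cm⁴.
Top plate: 6 × 1.4, A = 8.4 cm², y = 15.9 cm, Ī = 1.372 cm⁴.
Hole (subtracted): ⌀0.4, A = 0.125664 cm², y = 0.6 cm, Ī = 0.00125664 cm⁴.
Centroid: ȳ = ΣA·y / ΣA = 5.67668 cm.
Transfer each piece to the centroidal x-axis using Ī + A·d² with d = y − 5.67668:
  bottom plate: d = -5.07668 cm → contributes +621.424 cm⁴
  web plate: d = 2.52332 cm → contributes +317.807 cm⁴
  top plate: d = 10.2233 cm → contributes +879.309 cm⁴
  hole: d = -5.07668 cm → contributes −3.23995 cm⁴
Total I = 1815.3 cm⁴.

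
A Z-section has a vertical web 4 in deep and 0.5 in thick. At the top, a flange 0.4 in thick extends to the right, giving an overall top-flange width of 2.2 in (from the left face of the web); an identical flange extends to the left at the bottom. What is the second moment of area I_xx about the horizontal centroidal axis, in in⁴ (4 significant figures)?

Break the section into simple shapes (no overlaps), measuring from the bottom-left corner of the bounding box.
Web: 0.5 × 4, A = 2 in², y = 2 in, Ī = 2.66667 in⁴.
Top flange (beyond web): 1.7 × 0.4, A = 0.68 in², y = 3.8 in, Ī = 0.00906667 in⁴.
Bottom flange (beyond web): 1.7 × 0.4, A = 0.68 in², y = 0.2 in, Ī = 0.00906667 in⁴.
Centroid: ȳ = ΣA·y / ΣA = 2 in.
Transfer each piece to the horizontal centroidal axis using Ī + A·d² with d = y − 2:
  web: d = 0 in → contributes +2.66667 in⁴
  top flange (beyond web): d = 1.8 in → contributes +2.21227 in⁴
  bottom flange (beyond web): d = -1.8 in → contributes +2.21227 in⁴
Total I = 7.0912 in⁴.

I_xx ≈ 7.091 in⁴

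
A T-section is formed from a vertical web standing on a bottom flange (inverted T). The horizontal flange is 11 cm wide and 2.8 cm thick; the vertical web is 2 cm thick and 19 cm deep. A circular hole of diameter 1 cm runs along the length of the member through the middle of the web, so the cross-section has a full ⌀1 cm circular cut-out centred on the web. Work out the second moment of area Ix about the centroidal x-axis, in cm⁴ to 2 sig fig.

Ix ≈ 3200 cm⁴

Split into non-overlapping primitives; take the origin at the lower-left of the bounding box.
Flange: 11 × 2.8, A = 30.8 cm², y = 1.4 cm, Ī = 20.12 cm⁴.
Web: 2 × 19, A = 38 cm², y = 12.3 cm, Ī = 1 143 cm⁴.
Hole (subtracted): ⌀1, A = 0.7854 cm², y = 12.3 cm, Ī = 0.04909 cm⁴.
Centroid: ȳ = ΣA·y / ΣA = 7.364 cm.
Transfer each piece to the centroidal x-axis using Ī + A·d² with d = y − 7.364:
  flange: d = -5.964 cm → contributes +1 116 cm⁴
  web: d = 4.936 cm → contributes +2 069 cm⁴
  hole: d = 4.936 cm → contributes −19.18 cm⁴
Total I = 3 165 cm⁴.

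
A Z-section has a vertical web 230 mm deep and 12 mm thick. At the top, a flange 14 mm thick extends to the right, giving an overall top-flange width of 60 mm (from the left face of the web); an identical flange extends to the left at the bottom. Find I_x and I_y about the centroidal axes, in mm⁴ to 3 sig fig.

I_x ≈ 2.79 × 10⁷ mm⁴, I_y ≈ 1.50 × 10⁶ mm⁴

Break the section into simple shapes (no overlaps), measuring from the bottom-left corner of the bounding box.
Web: 12 × 230, A = 2 760 mm², y = 115 mm, Ī = 12 167 000 mm⁴.
Top flange (beyond web): 48 × 14, A = 672 mm², y = 223 mm, Ī = 10 976 mm⁴.
Bottom flange (beyond web): 48 × 14, A = 672 mm², y = 7 mm, Ī = 10 976 mm⁴.
Centroid: ȳ = ΣA·y / ΣA = 115 mm.
Transfer each piece to the centroidal x-axis using Ī + A·d² with d = y − 115:
  web: d = 0 mm → contributes +12 167 000 mm⁴
  top flange (beyond web): d = 108 mm → contributes +7 849 184 mm⁴
  bottom flange (beyond web): d = -108 mm → contributes +7 849 184 mm⁴
Total I = 27 865 368 mm⁴.
For the y-axis: x̄ = 54 mm.
Repeating about the centroidal y-axis gives I_y = 1 500 768 mm⁴.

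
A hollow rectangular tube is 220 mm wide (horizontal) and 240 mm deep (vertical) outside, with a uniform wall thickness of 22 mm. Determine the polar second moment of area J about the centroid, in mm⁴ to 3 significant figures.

Treat the section as a set of non-overlapping primitives; coordinates are from the bounding-box lower-left.
Outer rectangle: 220 × 240, A = 52 800 mm², y = 120 mm, Ī = 253 440 000 mm⁴.
Inner void (subtracted): 176 × 196, A = 34 496 mm², y = 120 mm, Ī = 110 433 195 mm⁴.
By symmetry the centroid is at mid-height, ȳ = 120 mm.
All pieces are centred on the centroidal x-axis, so I = ΣĪ (holes subtracted) = 143 006 805 mm⁴.
Repeating about the centroidal y-axis gives I_y = 123 914 325 mm⁴.
Polar second moment: J = I_x + I_y = 266 921 131 mm⁴.

J ≈ 2.67 × 10⁸ mm⁴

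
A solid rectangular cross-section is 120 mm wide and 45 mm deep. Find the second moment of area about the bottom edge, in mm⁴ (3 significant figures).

I_base ≈ 3.65 × 10⁶ mm⁴

The section: 120 × 45, A = 5 400 mm², y = 22.5 mm, Ī = 911 250 mm⁴.
Transfer it to the base of the section using Ī + A·d² with d = y − 0:
  the section: d = 22.5 mm → contributes +3 645 000 mm⁴
Total I = 3 645 000 mm⁴.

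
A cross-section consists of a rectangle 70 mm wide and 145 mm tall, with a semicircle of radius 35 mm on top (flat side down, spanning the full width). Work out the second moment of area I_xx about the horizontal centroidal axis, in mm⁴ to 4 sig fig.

I_xx ≈ 3.029 × 10⁷ mm⁴

Break the section into simple shapes (no overlaps), measuring from the bottom-left corner of the bounding box.
Rectangular body: 70 × 145, A = 10 150 mm², y = 72.5 mm, Ī = 17 783 646 mm⁴.
Semicircular cap: semicircle r = 35, A = 1924.23 mm², y = 159.854 mm, Ī = 164 704 mm⁴.
Centroid: ȳ = ΣA·y / ΣA = 86.4214 mm.
Transfer each piece to the horizontal centroidal axis using Ī + A·d² with d = y − 86.4214:
  rectangular body: d = -13.9214 mm → contributes +19 750 760 mm⁴
  semicircular cap: d = 73.4331 mm → contributes +10 540 936 mm⁴
Total I = 30 291 696 mm⁴.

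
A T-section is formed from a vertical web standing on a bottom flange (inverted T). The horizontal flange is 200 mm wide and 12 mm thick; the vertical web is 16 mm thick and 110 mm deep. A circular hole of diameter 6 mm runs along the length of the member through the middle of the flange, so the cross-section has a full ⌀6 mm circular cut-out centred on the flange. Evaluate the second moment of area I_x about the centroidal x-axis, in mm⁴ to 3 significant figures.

I_x ≈ 5.56 × 10⁶ mm⁴

Decompose the section into non-overlapping parts with the origin at the bottom-left of its bounding rectangle.
Flange: 200 × 12, A = 2 400 mm², y = 6 mm, Ī = 28 800 mm⁴.
Web: 16 × 110, A = 1 760 mm², y = 67 mm, Ī = 1 774 667 mm⁴.
Hole (subtracted): ⌀6, A = 28.274 mm², y = 6 mm, Ī = 63.617 mm⁴.
Centroid: ȳ = ΣA·y / ΣA = 31.984 mm.
Transfer each piece to the centroidal x-axis using Ī + A·d² with d = y − 31.984:
  flange: d = -25.984 mm → contributes +1 649 241 mm⁴
  web: d = 35.016 mm → contributes +3 932 601 mm⁴
  hole: d = -25.984 mm → contributes −19 154 mm⁴
Total I = 5 562 689 mm⁴.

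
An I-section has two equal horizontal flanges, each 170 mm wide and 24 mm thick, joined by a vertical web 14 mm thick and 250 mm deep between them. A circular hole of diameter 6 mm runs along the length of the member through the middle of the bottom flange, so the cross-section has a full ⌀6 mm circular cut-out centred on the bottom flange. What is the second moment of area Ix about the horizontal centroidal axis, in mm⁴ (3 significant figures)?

Ix ≈ 1.71 × 10⁸ mm⁴

Treat the section as a set of non-overlapping primitives; coordinates are from the bounding-box lower-left.
Bottom flange: 170 × 24, A = 4 080 mm², y = 12 mm, Ī = 195 840 mm⁴.
Web: 14 × 250, A = 3 500 mm², y = 149 mm, Ī = 18 229 167 mm⁴.
Top flange: 170 × 24, A = 4 080 mm², y = 286 mm, Ī = 195 840 mm⁴.
Hole (subtracted): ⌀6, A = 28.274 mm², y = 12 mm, Ī = 63.617 mm⁴.
Centroid: ȳ = ΣA·y / ΣA = 149.33 mm.
Transfer each piece to the horizontal centroidal axis using Ī + A·d² with d = y − 149.33:
  bottom flange: d = -137.33 mm → contributes +77 146 101 mm⁴
  web: d = -0.33302 mm → contributes +18 229 555 mm⁴
  top flange: d = 136.67 mm → contributes +76 401 524 mm⁴
  hole: d = -137.33 mm → contributes −533 328 mm⁴
Total I = 171 243 852 mm⁴.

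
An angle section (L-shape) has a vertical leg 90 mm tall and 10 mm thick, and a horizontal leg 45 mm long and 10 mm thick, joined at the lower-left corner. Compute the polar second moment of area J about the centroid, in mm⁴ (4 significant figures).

J ≈ 1.184 × 10⁶ mm⁴

Decompose the section into non-overlapping parts with the origin at the bottom-left of its bounding rectangle.
Vertical leg: 10 × 90, A = 900 mm², y = 45 mm, Ī = 607 500 mm⁴.
Horizontal leg (remainder): 35 × 10, A = 350 mm², y = 5 mm, Ī = 2916.67 mm⁴.
Centroid: ȳ = ΣA·y / ΣA = 33.8 mm.
Transfer each piece to the centroidal x-axis using Ī + A·d² with d = y − 33.8:
  vertical leg: d = 11.2 mm → contributes +720 396 mm⁴
  horizontal leg (remainder): d = -28.8 mm → contributes +293 221 mm⁴
Total I = 1 013 617 mm⁴.
For the y-axis: x̄ = 11.3 mm.
Repeating about the centroidal y-axis gives I_y = 170 804 mm⁴.
Polar second moment: J = I_x + I_y = 1 184 421 mm⁴.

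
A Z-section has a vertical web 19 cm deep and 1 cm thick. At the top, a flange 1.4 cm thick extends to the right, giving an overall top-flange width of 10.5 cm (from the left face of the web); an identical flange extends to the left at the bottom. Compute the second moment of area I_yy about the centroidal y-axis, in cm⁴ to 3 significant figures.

Break the section into simple shapes (no overlaps), measuring from the bottom-left corner of the bounding box.
Web: 1 × 19, A = 19 cm², x = 10 cm, Ī = 1.5833 cm⁴.
Top flange (beyond web): 9.5 × 1.4, A = 13.3 cm², x = 15.25 cm, Ī = 100.03 cm⁴.
Bottom flange (beyond web): 9.5 × 1.4, A = 13.3 cm², x = 4.75 cm, Ī = 100.03 cm⁴.
Centroid: x̄ = ΣA·x / ΣA = 10 cm.
Transfer each piece to the centroidal y-axis using Ī + A·d² with d = x − 10:
  web: d = 0 cm → contributes +1.5833 cm⁴
  top flange (beyond web): d = 5.25 cm → contributes +466.61 cm⁴
  bottom flange (beyond web): d = -5.25 cm → contributes +466.61 cm⁴
Total I = 934.8 cm⁴.

I_yy ≈ 935 cm⁴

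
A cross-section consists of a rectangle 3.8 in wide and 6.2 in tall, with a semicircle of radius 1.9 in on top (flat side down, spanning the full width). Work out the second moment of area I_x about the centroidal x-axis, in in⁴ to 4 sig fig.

I_x ≈ 146.6 in⁴

Decompose the section into non-overlapping parts with the origin at the bottom-left of its bounding rectangle.
Rectangular body: 3.8 × 6.2, A = 23.56 in², y = 3.1 in, Ī = 75.4705 in⁴.
Semicircular cap: semicircle r = 1.9, A = 5.67057 in², y = 7.00639 in, Ī = 1.43036 in⁴.
Centroid: ȳ = ΣA·y / ΣA = 3.85782 in.
Transfer each piece to the centroidal x-axis using Ī + A·d² with d = y − 3.85782:
  rectangular body: d = -0.757818 in → contributes +89.0008 in⁴
  semicircular cap: d = 3.14857 in → contributes +57.6455 in⁴
Total I = 146.646 in⁴.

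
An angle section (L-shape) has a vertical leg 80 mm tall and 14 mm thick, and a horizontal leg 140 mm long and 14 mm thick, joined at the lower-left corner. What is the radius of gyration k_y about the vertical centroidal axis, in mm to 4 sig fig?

Break the section into simple shapes (no overlaps), measuring from the bottom-left corner of the bounding box.
Vertical leg: 14 × 80, A = 1 120 mm², x = 7 mm, Ī = 18293.3 mm⁴.
Horizontal leg (remainder): 126 × 14, A = 1 764 mm², x = 77 mm, Ī = 2 333 772 mm⁴.
Centroid: x̄ = ΣA·x / ΣA = 49.8155 mm.
Transfer each piece to the vertical centroidal axis using Ī + A·d² with d = x − 49.8155:
  vertical leg: d = -42.8155 mm → contributes +2 071 444 mm⁴
  horizontal leg (remainder): d = 27.1845 mm → contributes +3 637 360 mm⁴
Total I = 5 708 803 mm⁴.
Radius of gyration: k = √(I/A) = √(5 708 803 / 2 884) = 44.4913 mm.

k_y ≈ 44.49 mm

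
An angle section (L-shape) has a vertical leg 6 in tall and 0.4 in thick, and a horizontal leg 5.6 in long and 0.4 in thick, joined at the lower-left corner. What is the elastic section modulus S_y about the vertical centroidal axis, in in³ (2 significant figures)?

Break the section into simple shapes (no overlaps), measuring from the bottom-left corner of the bounding box.
Vertical leg: 0.4 × 6, A = 2.4 in², x = 0.2 in, Ī = 0.032 in⁴.
Horizontal leg (remainder): 5.2 × 0.4, A = 2.08 in², x = 3 in, Ī = 4.687 in⁴.
Centroid: x̄ = ΣA·x / ΣA = 1.5 in.
Transfer each piece to the vertical centroidal axis using Ī + A·d² with d = x − 1.5:
  vertical leg: d = -1.3 in → contributes +4.088 in⁴
  horizontal leg (remainder): d = 1.5 in → contributes +9.367 in⁴
Total I = 13.45 in⁴.
Extreme fibre distance c = 4.1 in; S = I/c = 3.282 in³.

S_y ≈ 3.3 in³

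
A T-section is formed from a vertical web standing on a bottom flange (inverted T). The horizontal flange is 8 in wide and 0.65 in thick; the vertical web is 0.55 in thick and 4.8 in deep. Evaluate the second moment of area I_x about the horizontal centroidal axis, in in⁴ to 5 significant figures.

Break the section into simple shapes (no overlaps), measuring from the bottom-left corner of the bounding box.
Flange: 8 × 0.65, A = 5.2 in², y = 0.325 in, Ī = 0.1830833 in⁴.
Web: 0.55 × 4.8, A = 2.64 in², y = 3.05 in, Ī = 5.0688 in⁴.
Centroid: ȳ = ΣA·y / ΣA = 1.242602 in.
Transfer each piece to the horizontal centroidal axis using Ī + A·d² with d = y − 1.242602:
  flange: d = -0.917602 in → contributes +4.56145 in⁴
  web: d = 1.807398 in → contributes +13.69285 in⁴
Total I = 18.2543 in⁴.

I_x ≈ 18.254 in⁴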